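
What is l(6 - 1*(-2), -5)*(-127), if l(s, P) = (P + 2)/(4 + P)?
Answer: -381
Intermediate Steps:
l(s, P) = (2 + P)/(4 + P)
l(6 - 1*(-2), -5)*(-127) = ((2 - 5)/(4 - 5))*(-127) = (-3/(-1))*(-127) = -1*(-3)*(-127) = 3*(-127) = -381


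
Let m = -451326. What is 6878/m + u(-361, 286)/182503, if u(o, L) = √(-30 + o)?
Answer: -181/11877 + I*√391/182503 ≈ -0.01524 + 0.00010835*I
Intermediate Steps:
6878/m + u(-361, 286)/182503 = 6878/(-451326) + √(-30 - 361)/182503 = 6878*(-1/451326) + √(-391)*(1/182503) = -181/11877 + (I*√391)*(1/182503) = -181/11877 + I*√391/182503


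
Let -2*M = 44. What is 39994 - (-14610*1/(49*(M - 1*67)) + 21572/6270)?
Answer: 546694529494/13671735 ≈ 39987.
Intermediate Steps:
M = -22 (M = -½*44 = -22)
39994 - (-14610*1/(49*(M - 1*67)) + 21572/6270) = 39994 - (-14610*1/(49*(-22 - 1*67)) + 21572/6270) = 39994 - (-14610*1/(49*(-22 - 67)) + 21572*(1/6270)) = 39994 - (-14610/(49*(-89)) + 10786/3135) = 39994 - (-14610/(-4361) + 10786/3135) = 39994 - (-14610*(-1/4361) + 10786/3135) = 39994 - (14610/4361 + 10786/3135) = 39994 - 1*92840096/13671735 = 39994 - 92840096/13671735 = 546694529494/13671735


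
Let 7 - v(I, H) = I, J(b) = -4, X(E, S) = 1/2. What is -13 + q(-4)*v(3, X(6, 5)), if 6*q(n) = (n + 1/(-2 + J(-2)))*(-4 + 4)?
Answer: -13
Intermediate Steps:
X(E, S) = 1/2
v(I, H) = 7 - I
q(n) = 0 (q(n) = ((n + 1/(-2 - 4))*(-4 + 4))/6 = ((n + 1/(-6))*0)/6 = ((n - 1/6)*0)/6 = ((-1/6 + n)*0)/6 = (1/6)*0 = 0)
-13 + q(-4)*v(3, X(6, 5)) = -13 + 0*(7 - 1*3) = -13 + 0*(7 - 3) = -13 + 0*4 = -13 + 0 = -13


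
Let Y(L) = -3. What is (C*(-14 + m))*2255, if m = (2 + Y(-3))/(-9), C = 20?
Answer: -5637500/9 ≈ -6.2639e+5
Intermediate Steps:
m = ⅑ (m = (2 - 3)/(-9) = -1*(-⅑) = ⅑ ≈ 0.11111)
(C*(-14 + m))*2255 = (20*(-14 + ⅑))*2255 = (20*(-125/9))*2255 = -2500/9*2255 = -5637500/9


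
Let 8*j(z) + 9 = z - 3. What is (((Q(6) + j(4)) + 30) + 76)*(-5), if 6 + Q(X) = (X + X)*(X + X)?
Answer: -1215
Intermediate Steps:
j(z) = -3/2 + z/8 (j(z) = -9/8 + (z - 3)/8 = -9/8 + (-3 + z)/8 = -9/8 + (-3/8 + z/8) = -3/2 + z/8)
Q(X) = -6 + 4*X**2 (Q(X) = -6 + (X + X)*(X + X) = -6 + (2*X)*(2*X) = -6 + 4*X**2)
(((Q(6) + j(4)) + 30) + 76)*(-5) = ((((-6 + 4*6**2) + (-3/2 + (1/8)*4)) + 30) + 76)*(-5) = ((((-6 + 4*36) + (-3/2 + 1/2)) + 30) + 76)*(-5) = ((((-6 + 144) - 1) + 30) + 76)*(-5) = (((138 - 1) + 30) + 76)*(-5) = ((137 + 30) + 76)*(-5) = (167 + 76)*(-5) = 243*(-5) = -1215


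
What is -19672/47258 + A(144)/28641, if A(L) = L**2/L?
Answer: -92770100/225586063 ≈ -0.41124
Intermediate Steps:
A(L) = L
-19672/47258 + A(144)/28641 = -19672/47258 + 144/28641 = -19672*1/47258 + 144*(1/28641) = -9836/23629 + 48/9547 = -92770100/225586063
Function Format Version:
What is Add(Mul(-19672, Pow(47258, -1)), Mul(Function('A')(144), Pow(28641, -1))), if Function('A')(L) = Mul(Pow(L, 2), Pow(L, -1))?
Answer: Rational(-92770100, 225586063) ≈ -0.41124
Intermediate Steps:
Function('A')(L) = L
Add(Mul(-19672, Pow(47258, -1)), Mul(Function('A')(144), Pow(28641, -1))) = Add(Mul(-19672, Pow(47258, -1)), Mul(144, Pow(28641, -1))) = Add(Mul(-19672, Rational(1, 47258)), Mul(144, Rational(1, 28641))) = Add(Rational(-9836, 23629), Rational(48, 9547)) = Rational(-92770100, 225586063)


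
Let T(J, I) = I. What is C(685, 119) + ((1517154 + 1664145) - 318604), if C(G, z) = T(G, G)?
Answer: 2863380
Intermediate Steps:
C(G, z) = G
C(685, 119) + ((1517154 + 1664145) - 318604) = 685 + ((1517154 + 1664145) - 318604) = 685 + (3181299 - 318604) = 685 + 2862695 = 2863380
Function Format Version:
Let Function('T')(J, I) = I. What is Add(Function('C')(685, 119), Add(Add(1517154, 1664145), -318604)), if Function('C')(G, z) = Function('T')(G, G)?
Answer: 2863380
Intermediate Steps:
Function('C')(G, z) = G
Add(Function('C')(685, 119), Add(Add(1517154, 1664145), -318604)) = Add(685, Add(Add(1517154, 1664145), -318604)) = Add(685, Add(3181299, -318604)) = Add(685, 2862695) = 2863380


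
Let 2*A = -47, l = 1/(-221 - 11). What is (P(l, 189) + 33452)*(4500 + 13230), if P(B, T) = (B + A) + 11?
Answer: 68774341995/116 ≈ 5.9288e+8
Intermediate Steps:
l = -1/232 (l = 1/(-232) = -1/232 ≈ -0.0043103)
A = -47/2 (A = (½)*(-47) = -47/2 ≈ -23.500)
P(B, T) = -25/2 + B (P(B, T) = (B - 47/2) + 11 = (-47/2 + B) + 11 = -25/2 + B)
(P(l, 189) + 33452)*(4500 + 13230) = ((-25/2 - 1/232) + 33452)*(4500 + 13230) = (-2901/232 + 33452)*17730 = (7757963/232)*17730 = 68774341995/116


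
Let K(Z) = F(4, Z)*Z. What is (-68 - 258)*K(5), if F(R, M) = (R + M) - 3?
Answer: -9780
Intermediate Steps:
F(R, M) = -3 + M + R (F(R, M) = (M + R) - 3 = -3 + M + R)
K(Z) = Z*(1 + Z) (K(Z) = (-3 + Z + 4)*Z = (1 + Z)*Z = Z*(1 + Z))
(-68 - 258)*K(5) = (-68 - 258)*(5*(1 + 5)) = -1630*6 = -326*30 = -9780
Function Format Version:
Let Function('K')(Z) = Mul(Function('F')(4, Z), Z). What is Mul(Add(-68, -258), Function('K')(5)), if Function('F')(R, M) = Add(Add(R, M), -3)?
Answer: -9780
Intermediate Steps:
Function('F')(R, M) = Add(-3, M, R) (Function('F')(R, M) = Add(Add(M, R), -3) = Add(-3, M, R))
Function('K')(Z) = Mul(Z, Add(1, Z)) (Function('K')(Z) = Mul(Add(-3, Z, 4), Z) = Mul(Add(1, Z), Z) = Mul(Z, Add(1, Z)))
Mul(Add(-68, -258), Function('K')(5)) = Mul(Add(-68, -258), Mul(5, Add(1, 5))) = Mul(-326, Mul(5, 6)) = Mul(-326, 30) = -9780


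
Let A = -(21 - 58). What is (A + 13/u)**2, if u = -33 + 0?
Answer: 1459264/1089 ≈ 1340.0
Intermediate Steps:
u = -33
A = 37 (A = -1*(-37) = 37)
(A + 13/u)**2 = (37 + 13/(-33))**2 = (37 + 13*(-1/33))**2 = (37 - 13/33)**2 = (1208/33)**2 = 1459264/1089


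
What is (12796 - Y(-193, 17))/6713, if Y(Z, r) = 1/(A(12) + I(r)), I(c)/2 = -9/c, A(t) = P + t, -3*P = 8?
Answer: 5399861/2832886 ≈ 1.9061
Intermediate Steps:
P = -8/3 (P = -⅓*8 = -8/3 ≈ -2.6667)
A(t) = -8/3 + t
I(c) = -18/c (I(c) = 2*(-9/c) = -18/c)
Y(Z, r) = 1/(28/3 - 18/r) (Y(Z, r) = 1/((-8/3 + 12) - 18/r) = 1/(28/3 - 18/r))
(12796 - Y(-193, 17))/6713 = (12796 - 3*17/(2*(-27 + 14*17)))/6713 = (12796 - 3*17/(2*(-27 + 238)))*(1/6713) = (12796 - 3*17/(2*211))*(1/6713) = (12796 - 1*51/422)*(1/6713) = (12796 - 51/422)*(1/6713) = (5399861/422)*(1/6713) = 5399861/2832886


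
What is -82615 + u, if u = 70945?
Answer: -11670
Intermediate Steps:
-82615 + u = -82615 + 70945 = -11670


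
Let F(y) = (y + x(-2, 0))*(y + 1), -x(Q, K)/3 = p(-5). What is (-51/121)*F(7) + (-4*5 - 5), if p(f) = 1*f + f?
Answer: -18121/121 ≈ -149.76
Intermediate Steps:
p(f) = 2*f (p(f) = f + f = 2*f)
x(Q, K) = 30 (x(Q, K) = -6*(-5) = -3*(-10) = 30)
F(y) = (1 + y)*(30 + y) (F(y) = (y + 30)*(y + 1) = (30 + y)*(1 + y) = (1 + y)*(30 + y))
(-51/121)*F(7) + (-4*5 - 5) = (-51/121)*(30 + 7² + 31*7) + (-4*5 - 5) = (-51*1/121)*(30 + 49 + 217) + (-20 - 5) = -51/121*296 - 25 = -15096/121 - 25 = -18121/121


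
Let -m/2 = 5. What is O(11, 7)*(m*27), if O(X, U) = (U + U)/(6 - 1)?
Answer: -756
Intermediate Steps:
m = -10 (m = -2*5 = -10)
O(X, U) = 2*U/5 (O(X, U) = (2*U)/5 = (2*U)*(⅕) = 2*U/5)
O(11, 7)*(m*27) = ((⅖)*7)*(-10*27) = (14/5)*(-270) = -756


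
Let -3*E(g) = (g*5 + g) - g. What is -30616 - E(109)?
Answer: -91303/3 ≈ -30434.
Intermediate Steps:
E(g) = -5*g/3 (E(g) = -((g*5 + g) - g)/3 = -((5*g + g) - g)/3 = -(6*g - g)/3 = -5*g/3)
-30616 - E(109) = -30616 - (-5)*109/3 = -30616 - 1*(-545/3) = -30616 + 545/3 = -91303/3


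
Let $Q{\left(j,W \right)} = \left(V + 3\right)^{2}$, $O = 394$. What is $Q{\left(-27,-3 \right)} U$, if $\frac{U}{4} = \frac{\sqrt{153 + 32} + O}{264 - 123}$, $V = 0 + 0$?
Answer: $\frac{4728}{47} + \frac{12 \sqrt{185}}{47} \approx 104.07$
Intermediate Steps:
$V = 0$
$Q{\left(j,W \right)} = 9$ ($Q{\left(j,W \right)} = \left(0 + 3\right)^{2} = 3^{2} = 9$)
$U = \frac{1576}{141} + \frac{4 \sqrt{185}}{141}$ ($U = 4 \frac{\sqrt{153 + 32} + 394}{264 - 123} = 4 \frac{\sqrt{185} + 394}{141} = 4 \left(394 + \sqrt{185}\right) \frac{1}{141} = 4 \left(\frac{394}{141} + \frac{\sqrt{185}}{141}\right) = \frac{1576}{141} + \frac{4 \sqrt{185}}{141} \approx 11.563$)
$Q{\left(-27,-3 \right)} U = 9 \left(\frac{1576}{141} + \frac{4 \sqrt{185}}{141}\right) = \frac{4728}{47} + \frac{12 \sqrt{185}}{47}$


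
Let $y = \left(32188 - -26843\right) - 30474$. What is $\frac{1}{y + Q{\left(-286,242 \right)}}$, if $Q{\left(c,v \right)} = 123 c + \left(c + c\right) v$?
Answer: $- \frac{1}{145045} \approx -6.8944 \cdot 10^{-6}$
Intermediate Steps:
$Q{\left(c,v \right)} = 123 c + 2 c v$
$y = 28557$ ($y = \left(32188 + 26843\right) - 30474 = 59031 - 30474 = 28557$)
$\frac{1}{y + Q{\left(-286,242 \right)}} = \frac{1}{28557 - 286 \left(123 + 2 \cdot 242\right)} = \frac{1}{28557 - 286 \left(123 + 484\right)} = \frac{1}{28557 - 173602} = \frac{1}{-145045} = - \frac{1}{145045}$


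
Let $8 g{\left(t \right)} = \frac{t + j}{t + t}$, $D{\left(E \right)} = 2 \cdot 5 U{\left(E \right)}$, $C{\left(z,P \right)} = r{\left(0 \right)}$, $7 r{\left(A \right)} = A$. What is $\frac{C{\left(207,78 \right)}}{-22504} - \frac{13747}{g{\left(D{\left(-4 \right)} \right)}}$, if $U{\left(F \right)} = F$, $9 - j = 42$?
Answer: $- \frac{8798080}{73} \approx -1.2052 \cdot 10^{5}$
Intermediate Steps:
$j = -33$ ($j = 9 - 42 = -33$)
$r{\left(A \right)} = \frac{A}{7}$
$C{\left(z,P \right)} = 0$ ($C{\left(z,P \right)} = \frac{1}{7} \cdot 0 = 0$)
$D{\left(E \right)} = 10 E$ ($D{\left(E \right)} = 2 \cdot 5 E = 10 E$)
$g{\left(t \right)} = \frac{-33 + t}{16 t}$ ($g{\left(t \right)} = \frac{\left(t - 33\right) \frac{1}{t + t}}{8} = \frac{\left(-33 + t\right) \frac{1}{2 t}}{8} = \frac{\frac{1}{2} \frac{1}{t} \left(-33 + t\right)}{8} = \frac{-33 + t}{16 t}$)
$\frac{C{\left(207,78 \right)}}{-22504} - \frac{13747}{g{\left(D{\left(-4 \right)} \right)}} = \frac{0}{-22504} - \frac{13747}{\frac{1}{16} \frac{1}{10 \left(-4\right)} \left(-33 + 10 \left(-4\right)\right)} = 0 \left(- \frac{1}{22504}\right) - \frac{13747}{\frac{1}{16} \frac{1}{-40} \left(-33 - 40\right)} = 0 - \frac{13747}{\frac{1}{16} \left(- \frac{1}{40}\right) \left(-73\right)} = 0 - \frac{13747}{\frac{73}{640}} = 0 - \frac{8798080}{73} = - \frac{8798080}{73}$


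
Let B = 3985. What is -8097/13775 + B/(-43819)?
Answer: -14127442/20814025 ≈ -0.67875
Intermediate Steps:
-8097/13775 + B/(-43819) = -8097/13775 + 3985/(-43819) = -8097*1/13775 + 3985*(-1/43819) = -8097/13775 - 3985/43819 = -14127442/20814025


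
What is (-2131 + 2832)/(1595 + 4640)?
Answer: 701/6235 ≈ 0.11243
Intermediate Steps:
(-2131 + 2832)/(1595 + 4640) = 701/6235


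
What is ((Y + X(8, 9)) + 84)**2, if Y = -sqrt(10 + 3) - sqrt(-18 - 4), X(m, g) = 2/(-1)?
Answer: (-82 + sqrt(13) + I*sqrt(22))**2 ≈ 6123.7 - 735.41*I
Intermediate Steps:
X(m, g) = -2 (X(m, g) = 2*(-1) = -2)
Y = -sqrt(13) - I*sqrt(22) (Y = -sqrt(13) - sqrt(-22) = -sqrt(13) - I*sqrt(22) ≈ -3.6056 - 4.6904*I)
((Y + X(8, 9)) + 84)**2 = (((-sqrt(13) - I*sqrt(22)) - 2) + 84)**2 = ((-2 - sqrt(13) - I*sqrt(22)) + 84)**2 = (82 - sqrt(13) - I*sqrt(22))**2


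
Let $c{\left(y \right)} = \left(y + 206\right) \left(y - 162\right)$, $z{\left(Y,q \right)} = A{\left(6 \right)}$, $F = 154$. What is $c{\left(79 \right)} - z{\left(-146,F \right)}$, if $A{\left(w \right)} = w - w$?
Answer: $-23655$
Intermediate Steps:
$A{\left(w \right)} = 0$
$z{\left(Y,q \right)} = 0$
$c{\left(y \right)} = \left(-162 + y\right) \left(206 + y\right)$ ($c{\left(y \right)} = \left(206 + y\right) \left(-162 + y\right) = \left(-162 + y\right) \left(206 + y\right)$)
$c{\left(79 \right)} - z{\left(-146,F \right)} = \left(-33372 + 79^{2} + 44 \cdot 79\right) - 0 = \left(-33372 + 6241 + 3476\right) + 0 = -23655 + 0 = -23655$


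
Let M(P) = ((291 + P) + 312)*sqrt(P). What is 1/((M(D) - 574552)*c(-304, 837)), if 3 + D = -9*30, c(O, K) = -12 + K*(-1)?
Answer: 13058/6370196161659 + 5*I*sqrt(273)/4246797441106 ≈ 2.0499e-9 + 1.9453e-11*I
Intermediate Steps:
c(O, K) = -12 - K
D = -273 (D = -3 - 9*30 = -3 - 270 = -273)
M(P) = sqrt(P)*(603 + P) (M(P) = (603 + P)*sqrt(P) = sqrt(P)*(603 + P))
1/((M(D) - 574552)*c(-304, 837)) = 1/((sqrt(-273)*(603 - 273) - 574552)*(-12 - 1*837)) = 1/(((I*sqrt(273))*330 - 574552)*(-12 - 837)) = 1/(330*I*sqrt(273) - 574552*(-849)) = -1/849/(-574552 + 330*I*sqrt(273)) = -1/(849*(-574552 + 330*I*sqrt(273)))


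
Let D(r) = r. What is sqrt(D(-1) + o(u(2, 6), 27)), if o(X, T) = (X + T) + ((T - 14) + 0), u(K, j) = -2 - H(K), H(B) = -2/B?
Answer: sqrt(38) ≈ 6.1644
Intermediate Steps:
u(K, j) = -2 + 2/K (u(K, j) = -2 - (-2)/K = -2 + 2/K)
o(X, T) = -14 + X + 2*T (o(X, T) = (T + X) + ((-14 + T) + 0) = (T + X) + (-14 + T) = -14 + X + 2*T)
sqrt(D(-1) + o(u(2, 6), 27)) = sqrt(-1 + (-14 + (-2 + 2/2) + 2*27)) = sqrt(-1 + (-14 + (-2 + 2*(1/2)) + 54)) = sqrt(-1 + (-14 + (-2 + 1) + 54)) = sqrt(-1 + (-14 - 1 + 54)) = sqrt(-1 + 39) = sqrt(38)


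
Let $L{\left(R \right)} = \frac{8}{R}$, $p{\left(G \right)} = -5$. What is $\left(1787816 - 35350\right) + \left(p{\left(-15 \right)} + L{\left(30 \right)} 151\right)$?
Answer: $\frac{26287519}{15} \approx 1.7525 \cdot 10^{6}$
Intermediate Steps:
$\left(1787816 - 35350\right) + \left(p{\left(-15 \right)} + L{\left(30 \right)} 151\right) = \left(1787816 - 35350\right) - \left(5 - \frac{8}{30} \cdot 151\right) = 1752466 - \left(5 - 8 \cdot \frac{1}{30} \cdot 151\right) = 1752466 + \left(-5 + \frac{4}{15} \cdot 151\right) = 1752466 + \left(-5 + \frac{604}{15}\right) = 1752466 + \frac{529}{15} = \frac{26287519}{15}$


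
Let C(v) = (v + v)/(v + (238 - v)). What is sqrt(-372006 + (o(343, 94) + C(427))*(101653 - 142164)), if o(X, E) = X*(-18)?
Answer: sqrt(249597545) ≈ 15799.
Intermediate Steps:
o(X, E) = -18*X
C(v) = v/119 (C(v) = (2*v)/238 = (2*v)*(1/238) = v/119)
sqrt(-372006 + (o(343, 94) + C(427))*(101653 - 142164)) = sqrt(-372006 + (-18*343 + (1/119)*427)*(101653 - 142164)) = sqrt(-372006 + (-6174 + 61/17)*(-40511)) = sqrt(-372006 - 104897/17*(-40511)) = sqrt(-372006 + 249969551) = sqrt(249597545)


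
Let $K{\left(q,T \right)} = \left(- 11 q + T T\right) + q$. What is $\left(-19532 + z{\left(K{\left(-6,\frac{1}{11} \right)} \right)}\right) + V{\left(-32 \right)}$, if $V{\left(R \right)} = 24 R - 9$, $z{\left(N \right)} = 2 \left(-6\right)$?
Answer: $-20321$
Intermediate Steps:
$K{\left(q,T \right)} = T^{2} - 10 q$ ($K{\left(q,T \right)} = \left(- 11 q + T^{2}\right) + q = \left(T^{2} - 11 q\right) + q = T^{2} - 10 q$)
$z{\left(N \right)} = -12$
$V{\left(R \right)} = -9 + 24 R$
$\left(-19532 + z{\left(K{\left(-6,\frac{1}{11} \right)} \right)}\right) + V{\left(-32 \right)} = \left(-19532 - 12\right) + \left(-9 + 24 \left(-32\right)\right) = -19544 - 777 = -20321$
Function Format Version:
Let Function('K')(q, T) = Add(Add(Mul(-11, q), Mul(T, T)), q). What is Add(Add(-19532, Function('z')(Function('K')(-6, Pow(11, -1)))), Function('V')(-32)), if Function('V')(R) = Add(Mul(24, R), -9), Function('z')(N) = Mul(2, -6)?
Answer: -20321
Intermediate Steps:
Function('K')(q, T) = Add(Pow(T, 2), Mul(-10, q)) (Function('K')(q, T) = Add(Add(Mul(-11, q), Pow(T, 2)), q) = Add(Add(Pow(T, 2), Mul(-11, q)), q) = Add(Pow(T, 2), Mul(-10, q)))
Function('z')(N) = -12
Function('V')(R) = Add(-9, Mul(24, R))
Add(Add(-19532, Function('z')(Function('K')(-6, Pow(11, -1)))), Function('V')(-32)) = Add(Add(-19532, -12), Add(-9, Mul(24, -32))) = Add(-19544, Add(-9, -768)) = Add(-19544, -777) = -20321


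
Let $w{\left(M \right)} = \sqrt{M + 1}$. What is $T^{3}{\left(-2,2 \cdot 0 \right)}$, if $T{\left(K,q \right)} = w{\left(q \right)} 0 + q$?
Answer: $0$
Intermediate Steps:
$w{\left(M \right)} = \sqrt{1 + M}$
$T{\left(K,q \right)} = q$ ($T{\left(K,q \right)} = \sqrt{1 + q} 0 + q = 0 + q = q$)
$T^{3}{\left(-2,2 \cdot 0 \right)} = \left(2 \cdot 0\right)^{3} = 0^{3} = 0$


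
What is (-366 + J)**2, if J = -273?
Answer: 408321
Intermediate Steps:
(-366 + J)**2 = (-366 - 273)**2 = (-639)**2 = 408321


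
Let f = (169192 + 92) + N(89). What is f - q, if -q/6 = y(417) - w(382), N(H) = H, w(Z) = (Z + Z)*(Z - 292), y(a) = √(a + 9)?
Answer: -243187 + 6*√426 ≈ -2.4306e+5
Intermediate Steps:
y(a) = √(9 + a)
w(Z) = 2*Z*(-292 + Z) (w(Z) = (2*Z)*(-292 + Z) = 2*Z*(-292 + Z))
f = 169373 (f = (169192 + 92) + 89 = 169284 + 89 = 169373)
q = 412560 - 6*√426 (q = -6*(√(9 + 417) - 2*382*(-292 + 382)) = -6*(√426 - 2*382*90) = -6*(√426 - 1*68760) = -6*(√426 - 68760) = -6*(-68760 + √426) = 412560 - 6*√426 ≈ 4.1244e+5)
f - q = 169373 - (412560 - 6*√426) = 169373 + (-412560 + 6*√426) = -243187 + 6*√426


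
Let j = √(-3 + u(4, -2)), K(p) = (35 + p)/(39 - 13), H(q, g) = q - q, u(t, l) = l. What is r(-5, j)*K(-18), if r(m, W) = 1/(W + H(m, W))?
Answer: -17*I*√5/130 ≈ -0.29241*I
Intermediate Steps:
H(q, g) = 0
K(p) = 35/26 + p/26 (K(p) = (35 + p)/26 = (35 + p)*(1/26) = 35/26 + p/26)
j = I*√5 (j = √(-3 - 2) = √(-5) = I*√5 ≈ 2.2361*I)
r(m, W) = 1/W (r(m, W) = 1/(W + 0) = 1/W)
r(-5, j)*K(-18) = (35/26 + (1/26)*(-18))/((I*√5)) = (-I*√5/5)*(35/26 - 9/13) = -I*√5/5*(17/26) = -17*I*√5/130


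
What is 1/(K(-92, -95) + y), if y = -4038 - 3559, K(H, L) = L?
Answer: -1/7692 ≈ -0.00013001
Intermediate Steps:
y = -7597
1/(K(-92, -95) + y) = 1/(-95 - 7597) = 1/(-7692) = -1/7692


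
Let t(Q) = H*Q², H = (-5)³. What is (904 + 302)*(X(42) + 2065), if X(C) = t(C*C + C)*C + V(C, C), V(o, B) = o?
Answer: -20651045792958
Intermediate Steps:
H = -125
t(Q) = -125*Q²
X(C) = C - 125*C*(C + C²)² (X(C) = (-125*(C*C + C)²)*C + C = (-125*(C² + C)²)*C + C = (-125*(C + C²)²)*C + C = -125*C*(C + C²)² + C = C - 125*C*(C + C²)²)
(904 + 302)*(X(42) + 2065) = (904 + 302)*((42 - 125*42³*(1 + 42)²) + 2065) = 1206*((42 - 125*74088*43²) + 2065) = 1206*((42 - 125*74088*1849) + 2065) = 1206*((42 - 17123589000) + 2065) = 1206*(-17123588958 + 2065) = 1206*(-17123586893) = -20651045792958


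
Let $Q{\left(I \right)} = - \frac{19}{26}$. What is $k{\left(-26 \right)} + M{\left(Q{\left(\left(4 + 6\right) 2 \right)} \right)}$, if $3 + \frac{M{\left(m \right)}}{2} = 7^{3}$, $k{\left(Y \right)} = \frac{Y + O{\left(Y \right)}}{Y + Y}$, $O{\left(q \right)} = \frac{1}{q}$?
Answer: $\frac{920037}{1352} \approx 680.5$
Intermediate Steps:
$Q{\left(I \right)} = - \frac{19}{26}$ ($Q{\left(I \right)} = \left(-19\right) \frac{1}{26} = - \frac{19}{26}$)
$k{\left(Y \right)} = \frac{Y + \frac{1}{Y}}{2 Y}$ ($k{\left(Y \right)} = \frac{Y + \frac{1}{Y}}{Y + Y} = \frac{Y + \frac{1}{Y}}{2 Y}$)
$M{\left(m \right)} = 680$ ($M{\left(m \right)} = -6 + 2 \cdot 7^{3} = -6 + 2 \cdot 343 = -6 + 686 = 680$)
$k{\left(-26 \right)} + M{\left(Q{\left(\left(4 + 6\right) 2 \right)} \right)} = \frac{1 + \left(-26\right)^{2}}{2 \cdot 676} + 680 = \frac{1}{2} \cdot \frac{1}{676} \left(1 + 676\right) + 680 = \frac{1}{2} \cdot \frac{1}{676} \cdot 677 + 680 = \frac{677}{1352} + 680 = \frac{920037}{1352}$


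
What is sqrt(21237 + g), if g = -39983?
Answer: I*sqrt(18746) ≈ 136.92*I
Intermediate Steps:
sqrt(21237 + g) = sqrt(21237 - 39983) = sqrt(-18746) = I*sqrt(18746)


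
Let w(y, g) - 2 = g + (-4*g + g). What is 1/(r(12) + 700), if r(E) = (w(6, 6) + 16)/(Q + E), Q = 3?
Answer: 5/3502 ≈ 0.0014278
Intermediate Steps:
w(y, g) = 2 - 2*g (w(y, g) = 2 + (g + (-4*g + g)) = 2 + (g - 3*g) = 2 - 2*g)
r(E) = 6/(3 + E) (r(E) = ((2 - 2*6) + 16)/(3 + E) = ((2 - 12) + 16)/(3 + E) = (-10 + 16)/(3 + E) = 6/(3 + E))
1/(r(12) + 700) = 1/(6/(3 + 12) + 700) = 1/(6/15 + 700) = 1/(6*(1/15) + 700) = 1/(2/5 + 700) = 1/(3502/5) = 5/3502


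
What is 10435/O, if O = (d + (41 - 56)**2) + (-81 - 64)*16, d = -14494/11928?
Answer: -62234340/12501827 ≈ -4.9780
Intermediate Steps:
d = -7247/5964 (d = -14494*1/11928 = -7247/5964 ≈ -1.2151)
O = -12501827/5964 (O = (-7247/5964 + (41 - 56)**2) + (-81 - 64)*16 = (-7247/5964 + (-15)**2) - 145*16 = (-7247/5964 + 225) - 2320 = 1334653/5964 - 2320 = -12501827/5964 ≈ -2096.2)
10435/O = 10435/(-12501827/5964) = 10435*(-5964/12501827) = -62234340/12501827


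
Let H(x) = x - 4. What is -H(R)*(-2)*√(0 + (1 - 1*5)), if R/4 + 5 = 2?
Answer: -64*I ≈ -64.0*I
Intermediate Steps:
R = -12 (R = -20 + 4*2 = -20 + 8 = -12)
H(x) = -4 + x
-H(R)*(-2)*√(0 + (1 - 1*5)) = -(-4 - 12)*(-2)*√(0 + (1 - 1*5)) = -(-16*(-2))*√(0 + (1 - 5)) = -32*√(0 - 4) = -32*√(-4) = -32*2*I = -64*I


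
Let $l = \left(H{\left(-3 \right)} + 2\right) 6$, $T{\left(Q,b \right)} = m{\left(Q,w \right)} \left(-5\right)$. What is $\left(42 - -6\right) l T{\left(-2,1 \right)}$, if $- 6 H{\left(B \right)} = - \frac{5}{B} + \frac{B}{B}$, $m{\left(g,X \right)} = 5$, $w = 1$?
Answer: $-11200$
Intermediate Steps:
$H{\left(B \right)} = - \frac{1}{6} + \frac{5}{6 B}$ ($H{\left(B \right)} = - \frac{- \frac{5}{B} + \frac{B}{B}}{6} = - \frac{- \frac{5}{B} + 1}{6} = - \frac{1 - \frac{5}{B}}{6} = - \frac{1}{6} + \frac{5}{6 B}$)
$T{\left(Q,b \right)} = -25$ ($T{\left(Q,b \right)} = 5 \left(-5\right) = -25$)
$l = \frac{28}{3}$ ($l = \left(\frac{5 - -3}{6 \left(-3\right)} + 2\right) 6 = \left(\frac{1}{6} \left(- \frac{1}{3}\right) \left(5 + 3\right) + 2\right) 6 = \left(\frac{1}{6} \left(- \frac{1}{3}\right) 8 + 2\right) 6 = \left(- \frac{4}{9} + 2\right) 6 = \frac{14}{9} \cdot 6 = \frac{28}{3} \approx 9.3333$)
$\left(42 - -6\right) l T{\left(-2,1 \right)} = \left(42 - -6\right) \frac{28}{3} \left(-25\right) = \left(42 + 6\right) \frac{28}{3} \left(-25\right) = 48 \cdot \frac{28}{3} \left(-25\right) = 448 \left(-25\right) = -11200$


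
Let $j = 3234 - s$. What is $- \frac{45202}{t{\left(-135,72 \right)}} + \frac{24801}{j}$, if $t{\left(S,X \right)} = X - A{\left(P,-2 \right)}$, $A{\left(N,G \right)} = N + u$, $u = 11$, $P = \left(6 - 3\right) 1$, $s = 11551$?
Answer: $- \frac{188691746}{241193} \approx -782.33$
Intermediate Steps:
$P = 3$ ($P = 3 \cdot 1 = 3$)
$j = -8317$ ($j = 3234 - 11551 = -8317$)
$A{\left(N,G \right)} = 11 + N$ ($A{\left(N,G \right)} = N + 11 = 11 + N$)
$t{\left(S,X \right)} = -14 + X$ ($t{\left(S,X \right)} = X - \left(11 + 3\right) = X - 14 = -14 + X$)
$- \frac{45202}{t{\left(-135,72 \right)}} + \frac{24801}{j} = - \frac{45202}{-14 + 72} + \frac{24801}{-8317} = - \frac{45202}{58} + 24801 \left(- \frac{1}{8317}\right) = \left(-45202\right) \frac{1}{58} - \frac{24801}{8317} = - \frac{22601}{29} - \frac{24801}{8317} = - \frac{188691746}{241193}$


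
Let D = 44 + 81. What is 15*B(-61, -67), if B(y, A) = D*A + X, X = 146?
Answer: -123435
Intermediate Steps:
D = 125
B(y, A) = 146 + 125*A (B(y, A) = 125*A + 146 = 146 + 125*A)
15*B(-61, -67) = 15*(146 + 125*(-67)) = 15*(146 - 8375) = 15*(-8229) = -123435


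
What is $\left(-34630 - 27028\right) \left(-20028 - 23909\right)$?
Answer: $2709067546$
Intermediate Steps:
$\left(-34630 - 27028\right) \left(-20028 - 23909\right) = \left(-61658\right) \left(-43937\right) = 2709067546$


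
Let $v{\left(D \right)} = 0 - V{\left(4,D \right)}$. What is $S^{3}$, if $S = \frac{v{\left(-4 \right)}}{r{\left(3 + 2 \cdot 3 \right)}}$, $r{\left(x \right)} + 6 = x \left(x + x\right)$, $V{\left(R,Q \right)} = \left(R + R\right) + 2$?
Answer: $- \frac{125}{474552} \approx -0.00026341$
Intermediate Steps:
$V{\left(R,Q \right)} = 2 + 2 R$ ($V{\left(R,Q \right)} = 2 R + 2 = 2 + 2 R$)
$v{\left(D \right)} = -10$ ($v{\left(D \right)} = 0 - \left(2 + 2 \cdot 4\right) = 0 - \left(2 + 8\right) = 0 - 10 = -10$)
$r{\left(x \right)} = -6 + 2 x^{2}$ ($r{\left(x \right)} = -6 + x \left(x + x\right) = -6 + x 2 x = -6 + 2 x^{2}$)
$S = - \frac{5}{78}$ ($S = - \frac{10}{-6 + 2 \left(3 + 2 \cdot 3\right)^{2}} = - \frac{10}{-6 + 2 \left(3 + 6\right)^{2}} = - \frac{10}{-6 + 2 \cdot 9^{2}} = - \frac{10}{-6 + 2 \cdot 81} = - \frac{10}{-6 + 162} = - \frac{10}{156} = \left(-10\right) \frac{1}{156} = - \frac{5}{78} \approx -0.064103$)
$S^{3} = \left(- \frac{5}{78}\right)^{3} = - \frac{125}{474552}$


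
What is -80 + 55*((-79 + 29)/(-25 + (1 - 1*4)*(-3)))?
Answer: 735/8 ≈ 91.875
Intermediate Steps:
-80 + 55*((-79 + 29)/(-25 + (1 - 1*4)*(-3))) = -80 + 55*(-50/(-25 + (1 - 4)*(-3))) = -80 + 55*(-50/(-25 - 3*(-3))) = -80 + 55*(-50/(-25 + 9)) = -80 + 55*(-50/(-16)) = -80 + 55*(-50*(-1/16)) = -80 + 55*(25/8) = -80 + 1375/8 = 735/8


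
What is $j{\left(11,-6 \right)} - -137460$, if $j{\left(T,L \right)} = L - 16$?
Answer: $137438$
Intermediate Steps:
$j{\left(T,L \right)} = -16 + L$ ($j{\left(T,L \right)} = L - 16 = -16 + L$)
$j{\left(11,-6 \right)} - -137460 = \left(-16 - 6\right) - -137460 = -22 + 137460 = 137438$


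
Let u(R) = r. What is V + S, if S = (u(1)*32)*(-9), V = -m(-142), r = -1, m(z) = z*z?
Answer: -19876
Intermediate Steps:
m(z) = z²
V = -20164 (V = -1*(-142)² = -1*20164 = -20164)
u(R) = -1
S = 288 (S = -1*32*(-9) = -32*(-9) = 288)
V + S = -20164 + 288 = -19876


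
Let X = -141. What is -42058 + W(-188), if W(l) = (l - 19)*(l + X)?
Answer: 26045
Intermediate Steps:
W(l) = (-141 + l)*(-19 + l) (W(l) = (l - 19)*(l - 141) = (-19 + l)*(-141 + l) = (-141 + l)*(-19 + l))
-42058 + W(-188) = -42058 + (2679 + (-188)² - 160*(-188)) = -42058 + (2679 + 35344 + 30080) = -42058 + 68103 = 26045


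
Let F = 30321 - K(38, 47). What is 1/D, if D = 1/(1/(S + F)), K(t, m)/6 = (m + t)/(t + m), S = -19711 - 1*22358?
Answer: -1/11754 ≈ -8.5077e-5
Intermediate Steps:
S = -42069 (S = -19711 - 22358 = -42069)
K(t, m) = 6 (K(t, m) = 6*((m + t)/(t + m)) = 6*((m + t)/(m + t)) = 6*1 = 6)
F = 30315 (F = 30321 - 1*6 = 30321 - 6 = 30315)
D = -11754 (D = 1/(1/(-42069 + 30315)) = 1/(1/(-11754)) = 1/(-1/11754) = -11754)
1/D = 1/(-11754) = -1/11754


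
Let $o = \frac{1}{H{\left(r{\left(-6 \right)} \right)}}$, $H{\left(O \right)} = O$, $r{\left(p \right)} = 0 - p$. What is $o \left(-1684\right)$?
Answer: $- \frac{842}{3} \approx -280.67$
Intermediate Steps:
$r{\left(p \right)} = - p$
$o = \frac{1}{6}$ ($o = \frac{1}{\left(-1\right) \left(-6\right)} = \frac{1}{6} \approx 0.16667$)
$o \left(-1684\right) = \frac{1}{6} \left(-1684\right) = - \frac{842}{3}$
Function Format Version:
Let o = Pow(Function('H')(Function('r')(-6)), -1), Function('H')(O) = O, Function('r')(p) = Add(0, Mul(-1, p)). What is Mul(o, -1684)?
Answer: Rational(-842, 3) ≈ -280.67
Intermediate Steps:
Function('r')(p) = Mul(-1, p)
o = Rational(1, 6) (o = Pow(Mul(-1, -6), -1) = Pow(6, -1) = Rational(1, 6) ≈ 0.16667)
Mul(o, -1684) = Mul(Rational(1, 6), -1684) = Rational(-842, 3)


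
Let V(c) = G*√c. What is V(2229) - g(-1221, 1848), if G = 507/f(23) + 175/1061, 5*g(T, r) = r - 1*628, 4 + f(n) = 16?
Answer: -244 + 180009*√2229/4244 ≈ 1758.5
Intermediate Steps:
f(n) = 12 (f(n) = -4 + 16 = 12)
g(T, r) = -628/5 + r/5 (g(T, r) = (r - 1*628)/5 = (r - 628)/5 = (-628 + r)/5 = -628/5 + r/5)
G = 180009/4244 (G = 507/12 + 175/1061 = 507*(1/12) + 175*(1/1061) = 169/4 + 175/1061 = 180009/4244 ≈ 42.415)
V(c) = 180009*√c/4244
V(2229) - g(-1221, 1848) = 180009*√2229/4244 - (-628/5 + (⅕)*1848) = 180009*√2229/4244 - (-628/5 + 1848/5) = 180009*√2229/4244 - 1*244 = 180009*√2229/4244 - 244 = -244 + 180009*√2229/4244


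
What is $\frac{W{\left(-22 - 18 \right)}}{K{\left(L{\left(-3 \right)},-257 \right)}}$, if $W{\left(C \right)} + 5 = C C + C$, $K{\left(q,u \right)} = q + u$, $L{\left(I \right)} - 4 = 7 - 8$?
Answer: $- \frac{1555}{254} \approx -6.122$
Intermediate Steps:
$L{\left(I \right)} = 3$ ($L{\left(I \right)} = 4 + \left(7 - 8\right) = 4 - 1 = 3$)
$W{\left(C \right)} = -5 + C + C^{2}$ ($W{\left(C \right)} = -5 + \left(C C + C\right) = -5 + \left(C^{2} + C\right) = -5 + \left(C + C^{2}\right) = -5 + C + C^{2}$)
$\frac{W{\left(-22 - 18 \right)}}{K{\left(L{\left(-3 \right)},-257 \right)}} = \frac{-5 - 40 + \left(-22 - 18\right)^{2}}{3 - 257} = \frac{-5 - 40 + \left(-22 - 18\right)^{2}}{-254} = \left(-5 - 40 + \left(-40\right)^{2}\right) \left(- \frac{1}{254}\right) = \left(-5 - 40 + 1600\right) \left(- \frac{1}{254}\right) = 1555 \left(- \frac{1}{254}\right) = - \frac{1555}{254}$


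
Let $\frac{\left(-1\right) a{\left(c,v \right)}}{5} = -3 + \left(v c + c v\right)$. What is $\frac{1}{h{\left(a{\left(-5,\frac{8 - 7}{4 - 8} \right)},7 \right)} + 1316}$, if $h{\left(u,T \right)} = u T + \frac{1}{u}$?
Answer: $\frac{10}{13339} \approx 0.00074968$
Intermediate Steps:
$a{\left(c,v \right)} = 15 - 10 c v$ ($a{\left(c,v \right)} = - 5 \left(-3 + \left(v c + c v\right)\right) = - 5 \left(-3 + \left(c v + c v\right)\right) = - 5 \left(-3 + 2 c v\right) = 15 - 10 c v$)
$h{\left(u,T \right)} = \frac{1}{u} + T u$ ($h{\left(u,T \right)} = T u + \frac{1}{u} = \frac{1}{u} + T u$)
$\frac{1}{h{\left(a{\left(-5,\frac{8 - 7}{4 - 8} \right)},7 \right)} + 1316} = \frac{1}{\left(\frac{1}{15 - - 50 \frac{8 - 7}{4 - 8}} + 7 \left(15 - - 50 \frac{8 - 7}{4 - 8}\right)\right) + 1316} = \frac{1}{\left(\frac{1}{15 - - 50 \cdot 1 \frac{1}{-4}} + 7 \left(15 - - 50 \cdot 1 \frac{1}{-4}\right)\right) + 1316} = \frac{1}{\left(\frac{1}{15 - - 50 \cdot 1 \left(- \frac{1}{4}\right)} + 7 \left(15 - - 50 \cdot 1 \left(- \frac{1}{4}\right)\right)\right) + 1316} = \frac{1}{\left(\frac{1}{15 - \left(-50\right) \left(- \frac{1}{4}\right)} + 7 \left(15 - \left(-50\right) \left(- \frac{1}{4}\right)\right)\right) + 1316} = \frac{1}{\left(\frac{1}{15 - \frac{25}{2}} + 7 \left(15 - \frac{25}{2}\right)\right) + 1316} = \frac{1}{\left(\frac{1}{\frac{5}{2}} + 7 \cdot \frac{5}{2}\right) + 1316} = \frac{1}{\left(\frac{2}{5} + \frac{35}{2}\right) + 1316} = \frac{1}{\frac{179}{10} + 1316} = \frac{1}{\frac{13339}{10}} = \frac{10}{13339}$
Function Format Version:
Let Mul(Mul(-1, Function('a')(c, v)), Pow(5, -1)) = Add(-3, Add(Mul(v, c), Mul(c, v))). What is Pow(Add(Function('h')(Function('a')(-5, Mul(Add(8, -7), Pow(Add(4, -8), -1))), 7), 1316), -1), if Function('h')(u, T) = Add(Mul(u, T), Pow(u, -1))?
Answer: Rational(10, 13339) ≈ 0.00074968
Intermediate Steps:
Function('a')(c, v) = Add(15, Mul(-10, c, v)) (Function('a')(c, v) = Mul(-5, Add(-3, Add(Mul(v, c), Mul(c, v)))) = Mul(-5, Add(-3, Add(Mul(c, v), Mul(c, v)))) = Mul(-5, Add(-3, Mul(2, c, v))) = Add(15, Mul(-10, c, v)))
Function('h')(u, T) = Add(Pow(u, -1), Mul(T, u)) (Function('h')(u, T) = Add(Mul(T, u), Pow(u, -1)) = Add(Pow(u, -1), Mul(T, u)))
Pow(Add(Function('h')(Function('a')(-5, Mul(Add(8, -7), Pow(Add(4, -8), -1))), 7), 1316), -1) = Pow(Add(Add(Pow(Add(15, Mul(-10, -5, Mul(Add(8, -7), Pow(Add(4, -8), -1)))), -1), Mul(7, Add(15, Mul(-10, -5, Mul(Add(8, -7), Pow(Add(4, -8), -1)))))), 1316), -1) = Pow(Add(Add(Pow(Add(15, Mul(-10, -5, Mul(1, Pow(-4, -1)))), -1), Mul(7, Add(15, Mul(-10, -5, Mul(1, Pow(-4, -1)))))), 1316), -1) = Pow(Add(Add(Pow(Add(15, Mul(-10, -5, Mul(1, Rational(-1, 4)))), -1), Mul(7, Add(15, Mul(-10, -5, Mul(1, Rational(-1, 4)))))), 1316), -1) = Pow(Add(Add(Pow(Add(15, Mul(-10, -5, Rational(-1, 4))), -1), Mul(7, Add(15, Mul(-10, -5, Rational(-1, 4))))), 1316), -1) = Pow(Add(Add(Pow(Add(15, Rational(-25, 2)), -1), Mul(7, Add(15, Rational(-25, 2)))), 1316), -1) = Pow(Add(Add(Pow(Rational(5, 2), -1), Mul(7, Rational(5, 2))), 1316), -1) = Pow(Add(Add(Rational(2, 5), Rational(35, 2)), 1316), -1) = Pow(Add(Rational(179, 10), 1316), -1) = Pow(Rational(13339, 10), -1) = Rational(10, 13339)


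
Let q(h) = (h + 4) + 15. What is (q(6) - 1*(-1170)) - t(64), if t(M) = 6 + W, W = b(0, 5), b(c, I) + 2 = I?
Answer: 1186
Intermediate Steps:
b(c, I) = -2 + I
W = 3 (W = -2 + 5 = 3)
q(h) = 19 + h (q(h) = (4 + h) + 15 = 19 + h)
t(M) = 9 (t(M) = 6 + 3 = 9)
(q(6) - 1*(-1170)) - t(64) = ((19 + 6) - 1*(-1170)) - 1*9 = (25 + 1170) - 9 = 1195 - 9 = 1186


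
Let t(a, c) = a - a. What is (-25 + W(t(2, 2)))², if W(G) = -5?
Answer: 900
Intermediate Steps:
t(a, c) = 0
(-25 + W(t(2, 2)))² = (-25 - 5)² = (-30)² = 900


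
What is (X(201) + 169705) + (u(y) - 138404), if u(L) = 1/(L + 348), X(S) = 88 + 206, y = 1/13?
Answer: 142967388/4525 ≈ 31595.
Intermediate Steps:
y = 1/13 ≈ 0.076923
X(S) = 294
u(L) = 1/(348 + L)
(X(201) + 169705) + (u(y) - 138404) = (294 + 169705) + (1/(348 + 1/13) - 138404) = 169999 + (1/(4525/13) - 138404) = 169999 + (13/4525 - 138404) = 169999 - 626278087/4525 = 142967388/4525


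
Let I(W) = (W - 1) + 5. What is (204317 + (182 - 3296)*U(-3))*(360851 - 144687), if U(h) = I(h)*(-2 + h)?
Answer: 47531653468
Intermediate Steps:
I(W) = 4 + W (I(W) = (-1 + W) + 5 = 4 + W)
U(h) = (-2 + h)*(4 + h) (U(h) = (4 + h)*(-2 + h) = (-2 + h)*(4 + h))
(204317 + (182 - 3296)*U(-3))*(360851 - 144687) = (204317 + (182 - 3296)*((-2 - 3)*(4 - 3)))*(360851 - 144687) = (204317 - (-15570))*216164 = (204317 - 3114*(-5))*216164 = (204317 + 15570)*216164 = 219887*216164 = 47531653468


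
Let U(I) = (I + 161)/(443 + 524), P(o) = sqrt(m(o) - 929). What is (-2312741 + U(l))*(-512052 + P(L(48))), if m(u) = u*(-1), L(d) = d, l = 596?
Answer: 1145163226309080/967 - 2236419790*I*sqrt(977)/967 ≈ 1.1842e+12 - 7.2289e+7*I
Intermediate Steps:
m(u) = -u
P(o) = sqrt(-929 - o) (P(o) = sqrt(-o - 929) = sqrt(-929 - o))
U(I) = 161/967 + I/967 (U(I) = (161 + I)/967 = (161 + I)*(1/967) = 161/967 + I/967)
(-2312741 + U(l))*(-512052 + P(L(48))) = (-2312741 + (161/967 + (1/967)*596))*(-512052 + sqrt(-929 - 1*48)) = (-2312741 + (161/967 + 596/967))*(-512052 + sqrt(-929 - 48)) = (-2312741 + 757/967)*(-512052 + sqrt(-977)) = -2236419790*(-512052 + I*sqrt(977))/967 = 1145163226309080/967 - 2236419790*I*sqrt(977)/967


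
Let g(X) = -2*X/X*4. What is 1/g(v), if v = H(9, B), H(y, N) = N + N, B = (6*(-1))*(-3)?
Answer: -⅛ ≈ -0.12500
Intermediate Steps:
B = 18 (B = -6*(-3) = 18)
H(y, N) = 2*N
v = 36 (v = 2*18 = 36)
g(X) = -8 (g(X) = -2*1*4 = -2*4 = -8)
1/g(v) = 1/(-8) = -⅛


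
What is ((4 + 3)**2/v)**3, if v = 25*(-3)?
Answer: -117649/421875 ≈ -0.27887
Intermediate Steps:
v = -75
((4 + 3)**2/v)**3 = ((4 + 3)**2/(-75))**3 = (7**2*(-1/75))**3 = (49*(-1/75))**3 = (-49/75)**3 = -117649/421875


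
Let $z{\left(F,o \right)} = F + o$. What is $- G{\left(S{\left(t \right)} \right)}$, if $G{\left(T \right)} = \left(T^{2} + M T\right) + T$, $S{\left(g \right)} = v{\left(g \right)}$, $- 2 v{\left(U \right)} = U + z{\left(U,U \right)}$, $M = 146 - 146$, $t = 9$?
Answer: $- \frac{675}{4} \approx -168.75$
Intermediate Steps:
$M = 0$ ($M = 146 - 146 = 0$)
$v{\left(U \right)} = - \frac{3 U}{2}$ ($v{\left(U \right)} = - \frac{U + \left(U + U\right)}{2} = - \frac{U + 2 U}{2} = - \frac{3 U}{2}$)
$S{\left(g \right)} = - \frac{3 g}{2}$
$G{\left(T \right)} = T + T^{2}$ ($G{\left(T \right)} = \left(T^{2} + 0 T\right) + T = \left(T^{2} + 0\right) + T = T^{2} + T = T + T^{2}$)
$- G{\left(S{\left(t \right)} \right)} = - \left(- \frac{3}{2}\right) 9 \left(1 - \frac{27}{2}\right) = - \frac{\left(-27\right) \left(1 - \frac{27}{2}\right)}{2} = - \frac{\left(-27\right) \left(-25\right)}{2 \cdot 2} = \left(-1\right) \frac{675}{4} = - \frac{675}{4}$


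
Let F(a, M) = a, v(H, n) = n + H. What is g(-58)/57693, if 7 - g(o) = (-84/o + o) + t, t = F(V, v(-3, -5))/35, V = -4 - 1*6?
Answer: 12959/11711679 ≈ 0.0011065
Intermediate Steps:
V = -10 (V = -4 - 6 = -10)
v(H, n) = H + n
t = -2/7 (t = -10/35 = -10*1/35 = -2/7 ≈ -0.28571)
g(o) = 51/7 - o + 84/o (g(o) = 7 - ((-84/o + o) - 2/7) = 7 - ((o - 84/o) - 2/7) = 7 - (-2/7 + o - 84/o) = 7 + (2/7 - o + 84/o) = 51/7 - o + 84/o)
g(-58)/57693 = (51/7 - 1*(-58) + 84/(-58))/57693 = (51/7 + 58 + 84*(-1/58))*(1/57693) = (51/7 + 58 - 42/29)*(1/57693) = (12959/203)*(1/57693) = 12959/11711679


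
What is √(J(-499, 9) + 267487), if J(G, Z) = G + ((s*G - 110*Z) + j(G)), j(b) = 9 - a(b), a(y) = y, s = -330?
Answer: 2*√107794 ≈ 656.64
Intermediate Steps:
j(b) = 9 - b
J(G, Z) = 9 - 330*G - 110*Z (J(G, Z) = G + ((-330*G - 110*Z) + (9 - G)) = G + (9 - 331*G - 110*Z) = 9 - 330*G - 110*Z)
√(J(-499, 9) + 267487) = √((9 - 330*(-499) - 110*9) + 267487) = √((9 + 164670 - 990) + 267487) = √(163689 + 267487) = √431176 = 2*√107794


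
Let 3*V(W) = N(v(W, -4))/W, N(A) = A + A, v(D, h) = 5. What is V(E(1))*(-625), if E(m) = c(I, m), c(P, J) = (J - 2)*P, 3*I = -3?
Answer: -6250/3 ≈ -2083.3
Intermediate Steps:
I = -1 (I = (1/3)*(-3) = -1)
N(A) = 2*A
c(P, J) = P*(-2 + J) (c(P, J) = (-2 + J)*P = P*(-2 + J))
E(m) = 2 - m (E(m) = -(-2 + m) = 2 - m)
V(W) = 10/(3*W) (V(W) = ((2*5)/W)/3 = (10/W)/3 = 10/(3*W))
V(E(1))*(-625) = (10/(3*(2 - 1*1)))*(-625) = (10/(3*(2 - 1)))*(-625) = ((10/3)/1)*(-625) = ((10/3)*1)*(-625) = (10/3)*(-625) = -6250/3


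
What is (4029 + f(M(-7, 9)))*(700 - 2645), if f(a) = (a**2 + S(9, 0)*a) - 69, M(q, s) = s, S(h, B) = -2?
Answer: -7824735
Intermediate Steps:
f(a) = -69 + a**2 - 2*a (f(a) = (a**2 - 2*a) - 69 = -69 + a**2 - 2*a)
(4029 + f(M(-7, 9)))*(700 - 2645) = (4029 + (-69 + 9**2 - 2*9))*(700 - 2645) = (4029 + (-69 + 81 - 18))*(-1945) = (4029 - 6)*(-1945) = 4023*(-1945) = -7824735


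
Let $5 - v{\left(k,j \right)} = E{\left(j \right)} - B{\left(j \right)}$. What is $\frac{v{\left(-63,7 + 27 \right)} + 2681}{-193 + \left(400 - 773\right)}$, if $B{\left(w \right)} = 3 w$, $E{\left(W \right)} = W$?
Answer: $- \frac{1377}{283} \approx -4.8657$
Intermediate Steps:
$v{\left(k,j \right)} = 5 + 2 j$ ($v{\left(k,j \right)} = 5 - \left(j - 3 j\right) = 5 - - 2 j = 5 + 2 j$)
$\frac{v{\left(-63,7 + 27 \right)} + 2681}{-193 + \left(400 - 773\right)} = \frac{\left(5 + 2 \left(7 + 27\right)\right) + 2681}{-193 + \left(400 - 773\right)} = \frac{\left(5 + 2 \cdot 34\right) + 2681}{-193 + \left(400 - 773\right)} = \frac{\left(5 + 68\right) + 2681}{-193 - 373} = \frac{73 + 2681}{-566} = 2754 \left(- \frac{1}{566}\right) = - \frac{1377}{283}$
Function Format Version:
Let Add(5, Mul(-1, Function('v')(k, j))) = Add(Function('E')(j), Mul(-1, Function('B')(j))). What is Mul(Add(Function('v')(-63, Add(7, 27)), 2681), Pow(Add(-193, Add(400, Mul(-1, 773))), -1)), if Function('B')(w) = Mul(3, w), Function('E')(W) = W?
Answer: Rational(-1377, 283) ≈ -4.8657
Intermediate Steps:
Function('v')(k, j) = Add(5, Mul(2, j)) (Function('v')(k, j) = Add(5, Mul(-1, Add(j, Mul(-1, Mul(3, j))))) = Add(5, Mul(-1, Add(j, Mul(-3, j)))) = Add(5, Mul(-1, Mul(-2, j))) = Add(5, Mul(2, j)))
Mul(Add(Function('v')(-63, Add(7, 27)), 2681), Pow(Add(-193, Add(400, Mul(-1, 773))), -1)) = Mul(Add(Add(5, Mul(2, Add(7, 27))), 2681), Pow(Add(-193, Add(400, Mul(-1, 773))), -1)) = Mul(Add(Add(5, Mul(2, 34)), 2681), Pow(Add(-193, Add(400, -773)), -1)) = Mul(Add(Add(5, 68), 2681), Pow(Add(-193, -373), -1)) = Mul(Add(73, 2681), Pow(-566, -1)) = Mul(2754, Rational(-1, 566)) = Rational(-1377, 283)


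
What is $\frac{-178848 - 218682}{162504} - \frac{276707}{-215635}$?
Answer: $- \frac{37117839}{31913980} \approx -1.1631$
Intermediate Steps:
$\frac{-178848 - 218682}{162504} - \frac{276707}{-215635} = \left(-397530\right) \frac{1}{162504} - - \frac{276707}{215635} = - \frac{22085}{9028} + \frac{276707}{215635} = - \frac{37117839}{31913980}$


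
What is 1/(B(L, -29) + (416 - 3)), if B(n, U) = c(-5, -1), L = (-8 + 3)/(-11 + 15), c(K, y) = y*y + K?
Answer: 1/409 ≈ 0.0024450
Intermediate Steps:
c(K, y) = K + y² (c(K, y) = y² + K = K + y²)
L = -5/4 ≈ -1.2500
B(n, U) = -4 (B(n, U) = -5 + (-1)² = -5 + 1 = -4)
1/(B(L, -29) + (416 - 3)) = 1/(-4 + (416 - 3)) = 1/(-4 + 413) = 1/409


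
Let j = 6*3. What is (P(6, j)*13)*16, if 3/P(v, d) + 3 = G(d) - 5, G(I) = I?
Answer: 312/5 ≈ 62.400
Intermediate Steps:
j = 18
P(v, d) = 3/(-8 + d) (P(v, d) = 3/(-3 + (d - 5)) = 3/(-3 + (-5 + d)) = 3/(-8 + d))
(P(6, j)*13)*16 = ((3/(-8 + 18))*13)*16 = ((3/10)*13)*16 = (39/10)*16 = 312/5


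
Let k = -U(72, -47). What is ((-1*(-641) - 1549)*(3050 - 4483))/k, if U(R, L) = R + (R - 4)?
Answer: -325291/35 ≈ -9294.0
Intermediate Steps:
U(R, L) = -4 + 2*R (U(R, L) = R + (-4 + R) = -4 + 2*R)
k = -140 (k = -(-4 + 2*72) = -(-4 + 144) = -1*140 = -140)
((-1*(-641) - 1549)*(3050 - 4483))/k = ((-1*(-641) - 1549)*(3050 - 4483))/(-140) = ((641 - 1549)*(-1433))*(-1/140) = -908*(-1433)*(-1/140) = 1301164*(-1/140) = -325291/35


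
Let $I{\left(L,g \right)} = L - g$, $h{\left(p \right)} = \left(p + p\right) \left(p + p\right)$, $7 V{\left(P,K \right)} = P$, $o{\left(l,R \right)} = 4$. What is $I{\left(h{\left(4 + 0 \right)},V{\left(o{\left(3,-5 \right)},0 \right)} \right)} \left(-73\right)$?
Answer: $- \frac{32412}{7} \approx -4630.3$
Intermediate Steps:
$V{\left(P,K \right)} = \frac{P}{7}$
$h{\left(p \right)} = 4 p^{2}$ ($h{\left(p \right)} = 2 p 2 p = 4 p^{2}$)
$I{\left(h{\left(4 + 0 \right)},V{\left(o{\left(3,-5 \right)},0 \right)} \right)} \left(-73\right) = \left(4 \left(4 + 0\right)^{2} - \frac{1}{7} \cdot 4\right) \left(-73\right) = \left(4 \cdot 4^{2} - \frac{4}{7}\right) \left(-73\right) = \left(4 \cdot 16 - \frac{4}{7}\right) \left(-73\right) = \left(64 - \frac{4}{7}\right) \left(-73\right) = \frac{444}{7} \left(-73\right) = - \frac{32412}{7}$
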